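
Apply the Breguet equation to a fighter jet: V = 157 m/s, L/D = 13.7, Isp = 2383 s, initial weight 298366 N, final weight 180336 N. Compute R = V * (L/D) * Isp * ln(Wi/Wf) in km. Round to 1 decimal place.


Step 1: Coefficient = V * (L/D) * Isp = 157 * 13.7 * 2383 = 5125594.7 m
Step 2: Wi/Wf = 298366 / 180336 = 1.6545
Step 3: ln(1.6545) = 0.503499
Step 4: R = 5125594.7 * 0.503499 = 2580732.5 m = 2580.7 km

2580.7


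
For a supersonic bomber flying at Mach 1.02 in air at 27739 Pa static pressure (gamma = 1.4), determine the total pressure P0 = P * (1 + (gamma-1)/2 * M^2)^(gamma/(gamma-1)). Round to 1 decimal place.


Step 1: (gamma-1)/2 * M^2 = 0.2 * 1.0404 = 0.20808
Step 2: 1 + 0.20808 = 1.20808
Step 3: Exponent gamma/(gamma-1) = 3.5
Step 4: P0 = 27739 * 1.20808^3.5 = 53755.8 Pa

53755.8


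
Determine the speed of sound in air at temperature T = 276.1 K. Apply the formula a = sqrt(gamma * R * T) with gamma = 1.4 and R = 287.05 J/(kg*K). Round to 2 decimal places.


Step 1: gamma * R * T = 1.4 * 287.05 * 276.1 = 110956.307
Step 2: a = sqrt(110956.307) = 333.10 m/s

333.10


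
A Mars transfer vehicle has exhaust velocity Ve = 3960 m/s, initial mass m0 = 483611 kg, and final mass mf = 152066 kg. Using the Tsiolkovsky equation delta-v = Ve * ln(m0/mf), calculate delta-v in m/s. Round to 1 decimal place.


Step 1: Mass ratio m0/mf = 483611 / 152066 = 3.18027
Step 2: ln(3.18027) = 1.156966
Step 3: delta-v = 3960 * 1.156966 = 4581.6 m/s

4581.6


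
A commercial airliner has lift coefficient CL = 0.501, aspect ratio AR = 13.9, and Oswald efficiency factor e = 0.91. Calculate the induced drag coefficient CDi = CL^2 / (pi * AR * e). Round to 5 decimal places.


Step 1: CL^2 = 0.501^2 = 0.251001
Step 2: pi * AR * e = 3.14159 * 13.9 * 0.91 = 39.738005
Step 3: CDi = 0.251001 / 39.738005 = 0.00632

0.00632


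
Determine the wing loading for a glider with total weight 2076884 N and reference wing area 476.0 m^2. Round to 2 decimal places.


Step 1: Wing loading = W / S = 2076884 / 476.0
Step 2: Wing loading = 4363.20 N/m^2

4363.20


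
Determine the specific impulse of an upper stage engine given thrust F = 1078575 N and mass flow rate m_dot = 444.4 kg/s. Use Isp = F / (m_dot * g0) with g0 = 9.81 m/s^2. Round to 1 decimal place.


Step 1: m_dot * g0 = 444.4 * 9.81 = 4359.56
Step 2: Isp = 1078575 / 4359.56 = 247.4 s

247.4


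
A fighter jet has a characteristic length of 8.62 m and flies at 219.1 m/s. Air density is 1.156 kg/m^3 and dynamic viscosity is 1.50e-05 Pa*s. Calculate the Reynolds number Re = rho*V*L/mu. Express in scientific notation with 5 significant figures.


Step 1: Numerator = rho * V * L = 1.156 * 219.1 * 8.62 = 2183.270152
Step 2: Re = 2183.270152 / 1.50e-05
Step 3: Re = 1.4555e+08

1.4555e+08


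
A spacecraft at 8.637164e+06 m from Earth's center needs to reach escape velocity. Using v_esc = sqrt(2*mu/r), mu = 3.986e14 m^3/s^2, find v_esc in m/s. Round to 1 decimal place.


Step 1: 2*mu/r = 2 * 3.986e14 / 8.637164e+06 = 92298814.7498
Step 2: v_esc = sqrt(92298814.7498) = 9607.2 m/s

9607.2


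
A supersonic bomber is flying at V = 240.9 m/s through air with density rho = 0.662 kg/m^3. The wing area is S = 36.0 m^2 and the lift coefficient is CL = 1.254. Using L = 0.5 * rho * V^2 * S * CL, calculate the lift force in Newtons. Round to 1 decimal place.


Step 1: Calculate dynamic pressure q = 0.5 * 0.662 * 240.9^2 = 0.5 * 0.662 * 58032.81 = 19208.8601 Pa
Step 2: Multiply by wing area and lift coefficient: L = 19208.8601 * 36.0 * 1.254
Step 3: L = 691518.964 * 1.254 = 867164.8 N

867164.8


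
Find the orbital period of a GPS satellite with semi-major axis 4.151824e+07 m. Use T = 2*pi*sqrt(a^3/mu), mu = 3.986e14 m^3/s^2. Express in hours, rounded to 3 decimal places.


Step 1: a^3 / mu = 7.156766e+22 / 3.986e14 = 1.795476e+08
Step 2: sqrt(1.795476e+08) = 13399.5359 s
Step 3: T = 2*pi * 13399.5359 = 84191.77 s
Step 4: T in hours = 84191.77 / 3600 = 23.387 hours

23.387


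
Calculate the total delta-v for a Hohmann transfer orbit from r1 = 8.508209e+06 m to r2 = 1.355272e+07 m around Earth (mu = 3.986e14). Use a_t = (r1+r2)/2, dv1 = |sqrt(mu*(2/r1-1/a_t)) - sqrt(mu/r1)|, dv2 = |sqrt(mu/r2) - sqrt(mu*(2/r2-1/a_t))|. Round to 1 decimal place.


Step 1: Transfer semi-major axis a_t = (8.508209e+06 + 1.355272e+07) / 2 = 1.103046e+07 m
Step 2: v1 (circular at r1) = sqrt(mu/r1) = 6844.62 m/s
Step 3: v_t1 = sqrt(mu*(2/r1 - 1/a_t)) = 7586.93 m/s
Step 4: dv1 = |7586.93 - 6844.62| = 742.3 m/s
Step 5: v2 (circular at r2) = 5423.2 m/s, v_t2 = 4762.97 m/s
Step 6: dv2 = |5423.2 - 4762.97| = 660.23 m/s
Step 7: Total delta-v = 742.3 + 660.23 = 1402.5 m/s

1402.5


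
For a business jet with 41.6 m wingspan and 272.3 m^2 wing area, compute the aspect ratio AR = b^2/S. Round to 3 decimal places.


Step 1: b^2 = 41.6^2 = 1730.56
Step 2: AR = 1730.56 / 272.3 = 6.355

6.355


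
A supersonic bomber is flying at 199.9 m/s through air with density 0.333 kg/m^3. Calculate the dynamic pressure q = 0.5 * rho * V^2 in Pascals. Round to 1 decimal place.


Step 1: V^2 = 199.9^2 = 39960.01
Step 2: q = 0.5 * 0.333 * 39960.01
Step 3: q = 6653.3 Pa

6653.3


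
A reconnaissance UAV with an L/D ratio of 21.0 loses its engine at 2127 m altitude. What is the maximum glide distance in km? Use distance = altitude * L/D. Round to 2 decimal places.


Step 1: Glide distance = altitude * L/D = 2127 * 21.0 = 44667.0 m
Step 2: Convert to km: 44667.0 / 1000 = 44.67 km

44.67


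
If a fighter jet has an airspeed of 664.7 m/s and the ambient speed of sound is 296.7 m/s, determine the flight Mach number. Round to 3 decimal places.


Step 1: M = V / a = 664.7 / 296.7
Step 2: M = 2.240

2.240


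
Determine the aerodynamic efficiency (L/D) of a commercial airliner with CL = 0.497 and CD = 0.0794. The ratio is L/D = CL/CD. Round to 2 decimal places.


Step 1: L/D = CL / CD = 0.497 / 0.0794
Step 2: L/D = 6.26

6.26


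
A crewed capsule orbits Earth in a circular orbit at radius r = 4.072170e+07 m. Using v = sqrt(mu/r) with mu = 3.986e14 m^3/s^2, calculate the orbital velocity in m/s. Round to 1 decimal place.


Step 1: mu / r = 3.986e14 / 4.072170e+07 = 9788392.9207
Step 2: v = sqrt(9788392.9207) = 3128.6 m/s

3128.6


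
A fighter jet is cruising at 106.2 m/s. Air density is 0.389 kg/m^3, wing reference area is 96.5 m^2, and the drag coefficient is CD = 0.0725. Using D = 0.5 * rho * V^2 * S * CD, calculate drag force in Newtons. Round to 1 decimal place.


Step 1: Dynamic pressure q = 0.5 * 0.389 * 106.2^2 = 2193.6566 Pa
Step 2: Drag D = q * S * CD = 2193.6566 * 96.5 * 0.0725
Step 3: D = 15347.4 N

15347.4


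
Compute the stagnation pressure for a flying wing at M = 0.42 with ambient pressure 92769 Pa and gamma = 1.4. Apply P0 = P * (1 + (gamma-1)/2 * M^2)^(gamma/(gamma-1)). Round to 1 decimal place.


Step 1: (gamma-1)/2 * M^2 = 0.2 * 0.1764 = 0.03528
Step 2: 1 + 0.03528 = 1.03528
Step 3: Exponent gamma/(gamma-1) = 3.5
Step 4: P0 = 92769 * 1.03528^3.5 = 104738.2 Pa

104738.2


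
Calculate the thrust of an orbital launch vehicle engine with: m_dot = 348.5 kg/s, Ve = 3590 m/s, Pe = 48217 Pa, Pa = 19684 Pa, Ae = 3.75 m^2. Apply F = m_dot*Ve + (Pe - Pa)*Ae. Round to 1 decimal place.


Step 1: Momentum thrust = m_dot * Ve = 348.5 * 3590 = 1251115.0 N
Step 2: Pressure thrust = (Pe - Pa) * Ae = (48217 - 19684) * 3.75 = 106998.75 N
Step 3: Total thrust F = 1251115.0 + 106998.75 = 1358113.8 N

1358113.8


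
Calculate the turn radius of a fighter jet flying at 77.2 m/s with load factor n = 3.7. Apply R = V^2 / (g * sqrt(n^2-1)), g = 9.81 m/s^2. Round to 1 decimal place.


Step 1: V^2 = 77.2^2 = 5959.84
Step 2: n^2 - 1 = 3.7^2 - 1 = 12.69
Step 3: sqrt(12.69) = 3.562303
Step 4: R = 5959.84 / (9.81 * 3.562303) = 170.5 m

170.5


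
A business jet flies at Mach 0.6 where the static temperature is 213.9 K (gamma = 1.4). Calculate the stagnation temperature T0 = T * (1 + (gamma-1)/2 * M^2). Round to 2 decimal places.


Step 1: (gamma-1)/2 = 0.2
Step 2: M^2 = 0.36
Step 3: 1 + 0.2 * 0.36 = 1.072
Step 4: T0 = 213.9 * 1.072 = 229.30 K

229.30


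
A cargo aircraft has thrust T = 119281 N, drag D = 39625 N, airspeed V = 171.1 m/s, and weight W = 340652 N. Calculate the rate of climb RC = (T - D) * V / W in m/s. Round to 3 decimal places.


Step 1: Excess thrust = T - D = 119281 - 39625 = 79656 N
Step 2: Excess power = 79656 * 171.1 = 13629141.6 W
Step 3: RC = 13629141.6 / 340652 = 40.009 m/s

40.009


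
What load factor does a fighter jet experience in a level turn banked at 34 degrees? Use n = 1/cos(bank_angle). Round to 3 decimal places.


Step 1: Convert 34 degrees to radians = 0.593412
Step 2: cos(34 deg) = 0.829038
Step 3: n = 1 / 0.829038 = 1.206

1.206


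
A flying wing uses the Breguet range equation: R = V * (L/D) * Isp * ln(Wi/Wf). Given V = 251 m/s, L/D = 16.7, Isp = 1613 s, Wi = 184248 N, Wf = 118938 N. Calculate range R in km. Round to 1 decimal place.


Step 1: Coefficient = V * (L/D) * Isp = 251 * 16.7 * 1613 = 6761212.1 m
Step 2: Wi/Wf = 184248 / 118938 = 1.54911
Step 3: ln(1.54911) = 0.43768
Step 4: R = 6761212.1 * 0.43768 = 2959249.5 m = 2959.2 km

2959.2


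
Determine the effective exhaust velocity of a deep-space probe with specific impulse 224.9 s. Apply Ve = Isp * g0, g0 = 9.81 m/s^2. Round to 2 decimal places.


Step 1: Ve = Isp * g0 = 224.9 * 9.81
Step 2: Ve = 2206.27 m/s

2206.27


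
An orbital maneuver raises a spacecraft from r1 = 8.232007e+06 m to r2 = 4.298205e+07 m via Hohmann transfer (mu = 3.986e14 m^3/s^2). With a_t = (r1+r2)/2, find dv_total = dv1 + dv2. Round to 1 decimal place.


Step 1: Transfer semi-major axis a_t = (8.232007e+06 + 4.298205e+07) / 2 = 2.560703e+07 m
Step 2: v1 (circular at r1) = sqrt(mu/r1) = 6958.5 m/s
Step 3: v_t1 = sqrt(mu*(2/r1 - 1/a_t)) = 9015.29 m/s
Step 4: dv1 = |9015.29 - 6958.5| = 2056.79 m/s
Step 5: v2 (circular at r2) = 3045.26 m/s, v_t2 = 1726.63 m/s
Step 6: dv2 = |3045.26 - 1726.63| = 1318.64 m/s
Step 7: Total delta-v = 2056.79 + 1318.64 = 3375.4 m/s

3375.4


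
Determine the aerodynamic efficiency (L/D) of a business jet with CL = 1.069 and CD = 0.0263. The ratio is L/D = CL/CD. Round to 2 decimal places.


Step 1: L/D = CL / CD = 1.069 / 0.0263
Step 2: L/D = 40.65

40.65


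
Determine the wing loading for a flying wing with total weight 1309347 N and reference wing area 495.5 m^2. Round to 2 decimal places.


Step 1: Wing loading = W / S = 1309347 / 495.5
Step 2: Wing loading = 2642.48 N/m^2

2642.48


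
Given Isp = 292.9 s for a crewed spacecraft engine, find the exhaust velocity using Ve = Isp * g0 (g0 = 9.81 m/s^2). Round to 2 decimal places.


Step 1: Ve = Isp * g0 = 292.9 * 9.81
Step 2: Ve = 2873.35 m/s

2873.35


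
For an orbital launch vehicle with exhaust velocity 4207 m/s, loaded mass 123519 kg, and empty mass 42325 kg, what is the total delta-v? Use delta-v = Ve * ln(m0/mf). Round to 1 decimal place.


Step 1: Mass ratio m0/mf = 123519 / 42325 = 2.918346
Step 2: ln(2.918346) = 1.071017
Step 3: delta-v = 4207 * 1.071017 = 4505.8 m/s

4505.8


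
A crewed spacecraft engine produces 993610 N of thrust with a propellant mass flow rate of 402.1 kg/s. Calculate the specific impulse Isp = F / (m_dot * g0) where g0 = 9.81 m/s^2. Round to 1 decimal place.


Step 1: m_dot * g0 = 402.1 * 9.81 = 3944.6
Step 2: Isp = 993610 / 3944.6 = 251.9 s

251.9


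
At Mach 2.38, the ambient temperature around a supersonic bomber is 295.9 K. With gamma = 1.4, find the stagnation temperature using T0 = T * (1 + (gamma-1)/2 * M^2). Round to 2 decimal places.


Step 1: (gamma-1)/2 = 0.2
Step 2: M^2 = 5.6644
Step 3: 1 + 0.2 * 5.6644 = 2.13288
Step 4: T0 = 295.9 * 2.13288 = 631.12 K

631.12


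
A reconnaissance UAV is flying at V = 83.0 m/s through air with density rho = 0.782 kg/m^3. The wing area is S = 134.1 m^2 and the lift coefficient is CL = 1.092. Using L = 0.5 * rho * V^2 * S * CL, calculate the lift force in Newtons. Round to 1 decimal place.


Step 1: Calculate dynamic pressure q = 0.5 * 0.782 * 83.0^2 = 0.5 * 0.782 * 6889.0 = 2693.599 Pa
Step 2: Multiply by wing area and lift coefficient: L = 2693.599 * 134.1 * 1.092
Step 3: L = 361211.6259 * 1.092 = 394443.1 N

394443.1


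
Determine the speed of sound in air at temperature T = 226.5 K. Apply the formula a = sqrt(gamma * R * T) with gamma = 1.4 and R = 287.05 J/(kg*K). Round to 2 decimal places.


Step 1: gamma * R * T = 1.4 * 287.05 * 226.5 = 91023.555
Step 2: a = sqrt(91023.555) = 301.70 m/s

301.70


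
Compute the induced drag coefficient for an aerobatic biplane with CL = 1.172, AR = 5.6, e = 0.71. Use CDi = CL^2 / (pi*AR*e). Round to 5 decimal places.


Step 1: CL^2 = 1.172^2 = 1.373584
Step 2: pi * AR * e = 3.14159 * 5.6 * 0.71 = 12.490972
Step 3: CDi = 1.373584 / 12.490972 = 0.10997

0.10997


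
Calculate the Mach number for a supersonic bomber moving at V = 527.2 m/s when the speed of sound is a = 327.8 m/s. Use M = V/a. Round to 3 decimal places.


Step 1: M = V / a = 527.2 / 327.8
Step 2: M = 1.608

1.608


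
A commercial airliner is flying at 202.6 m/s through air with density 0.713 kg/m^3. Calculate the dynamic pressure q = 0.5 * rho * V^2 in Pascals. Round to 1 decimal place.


Step 1: V^2 = 202.6^2 = 41046.76
Step 2: q = 0.5 * 0.713 * 41046.76
Step 3: q = 14633.2 Pa

14633.2


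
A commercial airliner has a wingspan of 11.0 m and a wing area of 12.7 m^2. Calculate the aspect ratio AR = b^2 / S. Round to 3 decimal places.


Step 1: b^2 = 11.0^2 = 121.0
Step 2: AR = 121.0 / 12.7 = 9.528

9.528


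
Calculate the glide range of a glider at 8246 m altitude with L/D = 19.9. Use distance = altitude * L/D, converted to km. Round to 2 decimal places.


Step 1: Glide distance = altitude * L/D = 8246 * 19.9 = 164095.4 m
Step 2: Convert to km: 164095.4 / 1000 = 164.10 km

164.10


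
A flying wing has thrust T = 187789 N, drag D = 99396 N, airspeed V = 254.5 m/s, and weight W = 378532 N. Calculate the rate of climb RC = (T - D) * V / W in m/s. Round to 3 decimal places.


Step 1: Excess thrust = T - D = 187789 - 99396 = 88393 N
Step 2: Excess power = 88393 * 254.5 = 22496018.5 W
Step 3: RC = 22496018.5 / 378532 = 59.430 m/s

59.430


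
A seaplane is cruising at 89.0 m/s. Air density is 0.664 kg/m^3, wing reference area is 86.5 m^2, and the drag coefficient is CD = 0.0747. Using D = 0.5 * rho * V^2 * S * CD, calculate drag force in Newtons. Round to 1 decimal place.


Step 1: Dynamic pressure q = 0.5 * 0.664 * 89.0^2 = 2629.772 Pa
Step 2: Drag D = q * S * CD = 2629.772 * 86.5 * 0.0747
Step 3: D = 16992.4 N

16992.4


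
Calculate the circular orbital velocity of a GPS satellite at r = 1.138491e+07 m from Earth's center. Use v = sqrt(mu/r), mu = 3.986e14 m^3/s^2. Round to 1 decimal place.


Step 1: mu / r = 3.986e14 / 1.138491e+07 = 35011256.1276
Step 2: v = sqrt(35011256.1276) = 5917.0 m/s

5917.0


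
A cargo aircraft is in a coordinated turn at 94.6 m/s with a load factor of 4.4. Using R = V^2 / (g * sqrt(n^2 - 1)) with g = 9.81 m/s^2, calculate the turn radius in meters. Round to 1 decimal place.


Step 1: V^2 = 94.6^2 = 8949.16
Step 2: n^2 - 1 = 4.4^2 - 1 = 18.36
Step 3: sqrt(18.36) = 4.284857
Step 4: R = 8949.16 / (9.81 * 4.284857) = 212.9 m

212.9


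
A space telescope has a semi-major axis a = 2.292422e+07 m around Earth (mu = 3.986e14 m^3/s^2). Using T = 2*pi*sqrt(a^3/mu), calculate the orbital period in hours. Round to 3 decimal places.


Step 1: a^3 / mu = 1.204713e+22 / 3.986e14 = 3.022362e+07
Step 2: sqrt(3.022362e+07) = 5497.6008 s
Step 3: T = 2*pi * 5497.6008 = 34542.44 s
Step 4: T in hours = 34542.44 / 3600 = 9.595 hours

9.595


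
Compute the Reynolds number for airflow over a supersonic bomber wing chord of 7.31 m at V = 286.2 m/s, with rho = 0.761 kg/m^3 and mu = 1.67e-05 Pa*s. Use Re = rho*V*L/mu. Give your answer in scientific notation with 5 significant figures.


Step 1: Numerator = rho * V * L = 0.761 * 286.2 * 7.31 = 1592.104842
Step 2: Re = 1592.104842 / 1.67e-05
Step 3: Re = 9.5336e+07

9.5336e+07


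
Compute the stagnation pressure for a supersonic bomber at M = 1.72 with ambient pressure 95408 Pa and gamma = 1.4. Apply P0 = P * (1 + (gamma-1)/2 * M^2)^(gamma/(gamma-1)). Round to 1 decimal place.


Step 1: (gamma-1)/2 * M^2 = 0.2 * 2.9584 = 0.59168
Step 2: 1 + 0.59168 = 1.59168
Step 3: Exponent gamma/(gamma-1) = 3.5
Step 4: P0 = 95408 * 1.59168^3.5 = 485377.8 Pa

485377.8


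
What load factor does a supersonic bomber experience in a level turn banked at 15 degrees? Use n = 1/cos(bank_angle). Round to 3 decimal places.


Step 1: Convert 15 degrees to radians = 0.261799
Step 2: cos(15 deg) = 0.965926
Step 3: n = 1 / 0.965926 = 1.035

1.035


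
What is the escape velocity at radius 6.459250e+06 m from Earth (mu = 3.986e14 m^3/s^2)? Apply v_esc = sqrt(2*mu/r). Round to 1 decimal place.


Step 1: 2*mu/r = 2 * 3.986e14 / 6.459250e+06 = 123419901.6914
Step 2: v_esc = sqrt(123419901.6914) = 11109.5 m/s

11109.5


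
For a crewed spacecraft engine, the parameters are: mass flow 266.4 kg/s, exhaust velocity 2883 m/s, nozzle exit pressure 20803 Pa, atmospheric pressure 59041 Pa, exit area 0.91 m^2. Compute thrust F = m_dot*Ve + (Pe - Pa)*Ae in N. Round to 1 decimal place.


Step 1: Momentum thrust = m_dot * Ve = 266.4 * 2883 = 768031.2 N
Step 2: Pressure thrust = (Pe - Pa) * Ae = (20803 - 59041) * 0.91 = -34796.58 N
Step 3: Total thrust F = 768031.2 + -34796.58 = 733234.6 N

733234.6


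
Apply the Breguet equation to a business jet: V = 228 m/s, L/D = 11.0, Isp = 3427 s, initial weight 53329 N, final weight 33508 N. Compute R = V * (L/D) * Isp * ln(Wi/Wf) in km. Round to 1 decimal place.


Step 1: Coefficient = V * (L/D) * Isp = 228 * 11.0 * 3427 = 8594916.0 m
Step 2: Wi/Wf = 53329 / 33508 = 1.59153
Step 3: ln(1.59153) = 0.464696
Step 4: R = 8594916.0 * 0.464696 = 3994023.6 m = 3994.0 km

3994.0


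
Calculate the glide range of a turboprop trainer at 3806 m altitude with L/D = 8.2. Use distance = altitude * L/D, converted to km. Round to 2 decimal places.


Step 1: Glide distance = altitude * L/D = 3806 * 8.2 = 31209.2 m
Step 2: Convert to km: 31209.2 / 1000 = 31.21 km

31.21


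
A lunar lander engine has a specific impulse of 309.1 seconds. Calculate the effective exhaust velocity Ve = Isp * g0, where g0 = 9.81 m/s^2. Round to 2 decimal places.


Step 1: Ve = Isp * g0 = 309.1 * 9.81
Step 2: Ve = 3032.27 m/s

3032.27


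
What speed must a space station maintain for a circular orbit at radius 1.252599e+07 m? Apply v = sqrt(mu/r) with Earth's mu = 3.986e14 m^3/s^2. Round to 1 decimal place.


Step 1: mu / r = 3.986e14 / 1.252599e+07 = 31821836.0385
Step 2: v = sqrt(31821836.0385) = 5641.1 m/s

5641.1


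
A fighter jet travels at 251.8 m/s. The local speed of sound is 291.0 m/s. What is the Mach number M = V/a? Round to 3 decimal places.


Step 1: M = V / a = 251.8 / 291.0
Step 2: M = 0.865

0.865


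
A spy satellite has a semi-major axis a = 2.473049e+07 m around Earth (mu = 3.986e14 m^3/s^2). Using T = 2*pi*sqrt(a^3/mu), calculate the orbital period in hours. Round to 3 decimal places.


Step 1: a^3 / mu = 1.512510e+22 / 3.986e14 = 3.794555e+07
Step 2: sqrt(3.794555e+07) = 6159.9961 s
Step 3: T = 2*pi * 6159.9961 = 38704.4 s
Step 4: T in hours = 38704.4 / 3600 = 10.751 hours

10.751


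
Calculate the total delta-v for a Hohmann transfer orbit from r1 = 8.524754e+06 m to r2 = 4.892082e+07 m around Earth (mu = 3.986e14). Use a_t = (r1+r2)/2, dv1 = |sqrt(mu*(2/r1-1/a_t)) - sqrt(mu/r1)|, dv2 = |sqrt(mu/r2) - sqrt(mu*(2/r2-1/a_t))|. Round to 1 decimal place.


Step 1: Transfer semi-major axis a_t = (8.524754e+06 + 4.892082e+07) / 2 = 2.872279e+07 m
Step 2: v1 (circular at r1) = sqrt(mu/r1) = 6837.98 m/s
Step 3: v_t1 = sqrt(mu*(2/r1 - 1/a_t)) = 8924.04 m/s
Step 4: dv1 = |8924.04 - 6837.98| = 2086.06 m/s
Step 5: v2 (circular at r2) = 2854.45 m/s, v_t2 = 1555.07 m/s
Step 6: dv2 = |2854.45 - 1555.07| = 1299.38 m/s
Step 7: Total delta-v = 2086.06 + 1299.38 = 3385.4 m/s

3385.4


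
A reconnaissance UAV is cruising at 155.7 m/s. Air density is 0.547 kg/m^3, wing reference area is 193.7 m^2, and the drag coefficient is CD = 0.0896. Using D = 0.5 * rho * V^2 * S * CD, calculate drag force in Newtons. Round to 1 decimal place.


Step 1: Dynamic pressure q = 0.5 * 0.547 * 155.7^2 = 6630.321 Pa
Step 2: Drag D = q * S * CD = 6630.321 * 193.7 * 0.0896
Step 3: D = 115072.7 N

115072.7


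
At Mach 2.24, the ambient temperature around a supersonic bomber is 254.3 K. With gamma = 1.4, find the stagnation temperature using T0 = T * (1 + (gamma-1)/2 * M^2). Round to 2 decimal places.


Step 1: (gamma-1)/2 = 0.2
Step 2: M^2 = 5.0176
Step 3: 1 + 0.2 * 5.0176 = 2.00352
Step 4: T0 = 254.3 * 2.00352 = 509.50 K

509.50


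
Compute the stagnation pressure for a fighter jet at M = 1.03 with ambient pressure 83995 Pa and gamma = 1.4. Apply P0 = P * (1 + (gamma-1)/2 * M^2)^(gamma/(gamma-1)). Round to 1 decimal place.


Step 1: (gamma-1)/2 * M^2 = 0.2 * 1.0609 = 0.21218
Step 2: 1 + 0.21218 = 1.21218
Step 3: Exponent gamma/(gamma-1) = 3.5
Step 4: P0 = 83995 * 1.21218^3.5 = 164717.0 Pa

164717.0


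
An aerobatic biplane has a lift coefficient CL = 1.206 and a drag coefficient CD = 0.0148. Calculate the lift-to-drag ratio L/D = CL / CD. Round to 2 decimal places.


Step 1: L/D = CL / CD = 1.206 / 0.0148
Step 2: L/D = 81.49

81.49


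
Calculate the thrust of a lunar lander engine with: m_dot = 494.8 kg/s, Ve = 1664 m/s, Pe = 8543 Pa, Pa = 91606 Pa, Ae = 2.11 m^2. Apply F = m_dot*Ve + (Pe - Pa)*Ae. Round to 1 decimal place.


Step 1: Momentum thrust = m_dot * Ve = 494.8 * 1664 = 823347.2 N
Step 2: Pressure thrust = (Pe - Pa) * Ae = (8543 - 91606) * 2.11 = -175262.93 N
Step 3: Total thrust F = 823347.2 + -175262.93 = 648084.3 N

648084.3


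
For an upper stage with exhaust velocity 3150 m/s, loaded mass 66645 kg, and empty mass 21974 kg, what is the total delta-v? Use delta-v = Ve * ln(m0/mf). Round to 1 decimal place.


Step 1: Mass ratio m0/mf = 66645 / 21974 = 3.032903
Step 2: ln(3.032903) = 1.10952
Step 3: delta-v = 3150 * 1.10952 = 3495.0 m/s

3495.0


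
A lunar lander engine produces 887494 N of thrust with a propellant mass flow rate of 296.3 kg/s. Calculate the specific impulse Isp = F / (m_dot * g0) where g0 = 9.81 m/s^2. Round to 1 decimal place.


Step 1: m_dot * g0 = 296.3 * 9.81 = 2906.7
Step 2: Isp = 887494 / 2906.7 = 305.3 s

305.3


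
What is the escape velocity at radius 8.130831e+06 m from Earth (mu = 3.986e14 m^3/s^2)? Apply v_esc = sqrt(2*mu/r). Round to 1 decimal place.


Step 1: 2*mu/r = 2 * 3.986e14 / 8.130831e+06 = 98046558.8327
Step 2: v_esc = sqrt(98046558.8327) = 9901.8 m/s

9901.8


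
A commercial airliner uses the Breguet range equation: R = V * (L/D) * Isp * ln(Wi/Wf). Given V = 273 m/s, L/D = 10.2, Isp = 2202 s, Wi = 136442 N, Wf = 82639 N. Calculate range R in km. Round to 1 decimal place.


Step 1: Coefficient = V * (L/D) * Isp = 273 * 10.2 * 2202 = 6131689.2 m
Step 2: Wi/Wf = 136442 / 82639 = 1.651061
Step 3: ln(1.651061) = 0.501418
Step 4: R = 6131689.2 * 0.501418 = 3074538.7 m = 3074.5 km

3074.5


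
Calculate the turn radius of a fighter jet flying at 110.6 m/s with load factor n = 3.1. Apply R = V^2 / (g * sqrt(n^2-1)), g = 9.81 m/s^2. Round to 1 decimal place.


Step 1: V^2 = 110.6^2 = 12232.36
Step 2: n^2 - 1 = 3.1^2 - 1 = 8.61
Step 3: sqrt(8.61) = 2.93428
Step 4: R = 12232.36 / (9.81 * 2.93428) = 425.0 m

425.0


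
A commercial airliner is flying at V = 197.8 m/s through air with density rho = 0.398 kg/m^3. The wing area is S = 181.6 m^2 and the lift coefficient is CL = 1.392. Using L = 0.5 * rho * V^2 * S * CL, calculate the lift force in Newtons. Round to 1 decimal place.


Step 1: Calculate dynamic pressure q = 0.5 * 0.398 * 197.8^2 = 0.5 * 0.398 * 39124.84 = 7785.8432 Pa
Step 2: Multiply by wing area and lift coefficient: L = 7785.8432 * 181.6 * 1.392
Step 3: L = 1413909.1179 * 1.392 = 1968161.5 N

1968161.5


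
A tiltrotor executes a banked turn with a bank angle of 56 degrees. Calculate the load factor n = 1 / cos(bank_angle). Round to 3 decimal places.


Step 1: Convert 56 degrees to radians = 0.977384
Step 2: cos(56 deg) = 0.559193
Step 3: n = 1 / 0.559193 = 1.788

1.788


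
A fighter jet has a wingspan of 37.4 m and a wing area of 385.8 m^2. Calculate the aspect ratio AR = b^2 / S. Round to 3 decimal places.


Step 1: b^2 = 37.4^2 = 1398.76
Step 2: AR = 1398.76 / 385.8 = 3.626

3.626


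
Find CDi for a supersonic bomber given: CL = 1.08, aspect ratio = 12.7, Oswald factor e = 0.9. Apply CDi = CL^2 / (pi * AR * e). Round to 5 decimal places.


Step 1: CL^2 = 1.08^2 = 1.1664
Step 2: pi * AR * e = 3.14159 * 12.7 * 0.9 = 35.908404
Step 3: CDi = 1.1664 / 35.908404 = 0.03248

0.03248


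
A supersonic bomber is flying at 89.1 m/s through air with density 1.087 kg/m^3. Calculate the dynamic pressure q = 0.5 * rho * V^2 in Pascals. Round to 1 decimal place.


Step 1: V^2 = 89.1^2 = 7938.81
Step 2: q = 0.5 * 1.087 * 7938.81
Step 3: q = 4314.7 Pa

4314.7


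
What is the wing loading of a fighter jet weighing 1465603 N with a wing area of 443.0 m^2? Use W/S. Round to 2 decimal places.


Step 1: Wing loading = W / S = 1465603 / 443.0
Step 2: Wing loading = 3308.36 N/m^2

3308.36


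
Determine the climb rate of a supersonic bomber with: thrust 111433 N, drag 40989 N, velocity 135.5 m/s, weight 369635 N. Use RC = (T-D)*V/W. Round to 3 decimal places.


Step 1: Excess thrust = T - D = 111433 - 40989 = 70444 N
Step 2: Excess power = 70444 * 135.5 = 9545162.0 W
Step 3: RC = 9545162.0 / 369635 = 25.823 m/s

25.823


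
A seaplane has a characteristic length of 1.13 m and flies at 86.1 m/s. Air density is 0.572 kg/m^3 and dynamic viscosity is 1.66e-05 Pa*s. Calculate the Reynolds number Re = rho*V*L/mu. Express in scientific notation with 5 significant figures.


Step 1: Numerator = rho * V * L = 0.572 * 86.1 * 1.13 = 55.651596
Step 2: Re = 55.651596 / 1.66e-05
Step 3: Re = 3.3525e+06

3.3525e+06


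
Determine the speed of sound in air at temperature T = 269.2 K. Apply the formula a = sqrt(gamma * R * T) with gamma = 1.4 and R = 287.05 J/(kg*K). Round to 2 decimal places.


Step 1: gamma * R * T = 1.4 * 287.05 * 269.2 = 108183.404
Step 2: a = sqrt(108183.404) = 328.91 m/s

328.91


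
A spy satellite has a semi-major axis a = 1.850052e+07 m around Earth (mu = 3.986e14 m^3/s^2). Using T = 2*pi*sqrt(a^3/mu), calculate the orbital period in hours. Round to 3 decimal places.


Step 1: a^3 / mu = 6.332159e+21 / 3.986e14 = 1.588600e+07
Step 2: sqrt(1.588600e+07) = 3985.7243 s
Step 3: T = 2*pi * 3985.7243 = 25043.04 s
Step 4: T in hours = 25043.04 / 3600 = 6.956 hours

6.956


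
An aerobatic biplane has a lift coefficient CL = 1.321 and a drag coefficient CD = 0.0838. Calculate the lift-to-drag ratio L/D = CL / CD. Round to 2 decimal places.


Step 1: L/D = CL / CD = 1.321 / 0.0838
Step 2: L/D = 15.76

15.76


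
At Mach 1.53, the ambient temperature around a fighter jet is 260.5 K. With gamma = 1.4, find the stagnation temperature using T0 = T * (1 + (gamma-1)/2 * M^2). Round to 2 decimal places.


Step 1: (gamma-1)/2 = 0.2
Step 2: M^2 = 2.3409
Step 3: 1 + 0.2 * 2.3409 = 1.46818
Step 4: T0 = 260.5 * 1.46818 = 382.46 K

382.46


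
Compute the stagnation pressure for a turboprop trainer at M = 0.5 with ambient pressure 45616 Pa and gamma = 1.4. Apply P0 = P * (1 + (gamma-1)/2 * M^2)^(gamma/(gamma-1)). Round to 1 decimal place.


Step 1: (gamma-1)/2 * M^2 = 0.2 * 0.25 = 0.05
Step 2: 1 + 0.05 = 1.05
Step 3: Exponent gamma/(gamma-1) = 3.5
Step 4: P0 = 45616 * 1.05^3.5 = 54110.3 Pa

54110.3


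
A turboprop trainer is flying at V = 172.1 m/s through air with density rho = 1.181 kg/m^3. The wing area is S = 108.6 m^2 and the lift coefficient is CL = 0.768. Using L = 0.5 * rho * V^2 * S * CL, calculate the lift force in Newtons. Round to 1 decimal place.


Step 1: Calculate dynamic pressure q = 0.5 * 1.181 * 172.1^2 = 0.5 * 1.181 * 29618.41 = 17489.6711 Pa
Step 2: Multiply by wing area and lift coefficient: L = 17489.6711 * 108.6 * 0.768
Step 3: L = 1899378.282 * 0.768 = 1458722.5 N

1458722.5


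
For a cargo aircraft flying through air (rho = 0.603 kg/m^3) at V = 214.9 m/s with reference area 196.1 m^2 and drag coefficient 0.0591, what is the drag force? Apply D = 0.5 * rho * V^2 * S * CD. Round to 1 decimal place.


Step 1: Dynamic pressure q = 0.5 * 0.603 * 214.9^2 = 13923.876 Pa
Step 2: Drag D = q * S * CD = 13923.876 * 196.1 * 0.0591
Step 3: D = 161370.9 N

161370.9


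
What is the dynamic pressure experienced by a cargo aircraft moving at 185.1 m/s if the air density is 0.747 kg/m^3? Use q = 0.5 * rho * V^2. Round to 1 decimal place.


Step 1: V^2 = 185.1^2 = 34262.01
Step 2: q = 0.5 * 0.747 * 34262.01
Step 3: q = 12796.9 Pa

12796.9


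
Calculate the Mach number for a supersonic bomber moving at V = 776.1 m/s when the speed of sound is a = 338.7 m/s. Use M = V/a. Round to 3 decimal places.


Step 1: M = V / a = 776.1 / 338.7
Step 2: M = 2.291

2.291


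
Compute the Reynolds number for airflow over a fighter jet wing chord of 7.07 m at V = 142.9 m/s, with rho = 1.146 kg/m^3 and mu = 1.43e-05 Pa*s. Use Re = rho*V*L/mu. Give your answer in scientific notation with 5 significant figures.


Step 1: Numerator = rho * V * L = 1.146 * 142.9 * 7.07 = 1157.807238
Step 2: Re = 1157.807238 / 1.43e-05
Step 3: Re = 8.0966e+07

8.0966e+07


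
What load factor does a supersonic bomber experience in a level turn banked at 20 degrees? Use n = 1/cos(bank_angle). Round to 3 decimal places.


Step 1: Convert 20 degrees to radians = 0.349066
Step 2: cos(20 deg) = 0.939693
Step 3: n = 1 / 0.939693 = 1.064

1.064


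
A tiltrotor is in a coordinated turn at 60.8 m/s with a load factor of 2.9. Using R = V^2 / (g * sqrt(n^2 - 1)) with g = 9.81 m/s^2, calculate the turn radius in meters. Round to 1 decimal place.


Step 1: V^2 = 60.8^2 = 3696.64
Step 2: n^2 - 1 = 2.9^2 - 1 = 7.41
Step 3: sqrt(7.41) = 2.722132
Step 4: R = 3696.64 / (9.81 * 2.722132) = 138.4 m

138.4


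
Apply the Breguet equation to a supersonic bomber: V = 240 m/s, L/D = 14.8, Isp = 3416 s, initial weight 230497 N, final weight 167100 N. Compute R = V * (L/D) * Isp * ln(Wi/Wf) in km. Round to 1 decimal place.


Step 1: Coefficient = V * (L/D) * Isp = 240 * 14.8 * 3416 = 12133632.0 m
Step 2: Wi/Wf = 230497 / 167100 = 1.379396
Step 3: ln(1.379396) = 0.321645
Step 4: R = 12133632.0 * 0.321645 = 3902727.1 m = 3902.7 km

3902.7


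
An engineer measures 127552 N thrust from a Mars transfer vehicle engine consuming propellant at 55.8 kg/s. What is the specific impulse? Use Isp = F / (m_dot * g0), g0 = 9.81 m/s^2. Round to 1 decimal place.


Step 1: m_dot * g0 = 55.8 * 9.81 = 547.4
Step 2: Isp = 127552 / 547.4 = 233.0 s

233.0


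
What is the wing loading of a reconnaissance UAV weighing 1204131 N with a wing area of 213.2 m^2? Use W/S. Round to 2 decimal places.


Step 1: Wing loading = W / S = 1204131 / 213.2
Step 2: Wing loading = 5647.89 N/m^2

5647.89


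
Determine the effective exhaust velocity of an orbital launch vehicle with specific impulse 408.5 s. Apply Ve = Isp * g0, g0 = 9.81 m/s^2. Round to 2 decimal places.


Step 1: Ve = Isp * g0 = 408.5 * 9.81
Step 2: Ve = 4007.39 m/s

4007.39


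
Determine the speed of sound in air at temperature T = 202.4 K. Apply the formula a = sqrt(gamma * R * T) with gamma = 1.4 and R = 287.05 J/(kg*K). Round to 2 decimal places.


Step 1: gamma * R * T = 1.4 * 287.05 * 202.4 = 81338.488
Step 2: a = sqrt(81338.488) = 285.20 m/s

285.20


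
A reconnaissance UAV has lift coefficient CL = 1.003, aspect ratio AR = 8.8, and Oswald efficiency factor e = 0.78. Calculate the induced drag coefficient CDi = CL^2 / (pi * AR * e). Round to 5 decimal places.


Step 1: CL^2 = 1.003^2 = 1.006009
Step 2: pi * AR * e = 3.14159 * 8.8 * 0.78 = 21.563892
Step 3: CDi = 1.006009 / 21.563892 = 0.04665

0.04665


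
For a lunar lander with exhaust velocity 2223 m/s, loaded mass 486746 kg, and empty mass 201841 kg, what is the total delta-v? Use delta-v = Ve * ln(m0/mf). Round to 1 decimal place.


Step 1: Mass ratio m0/mf = 486746 / 201841 = 2.411532
Step 2: ln(2.411532) = 0.880262
Step 3: delta-v = 2223 * 0.880262 = 1956.8 m/s

1956.8


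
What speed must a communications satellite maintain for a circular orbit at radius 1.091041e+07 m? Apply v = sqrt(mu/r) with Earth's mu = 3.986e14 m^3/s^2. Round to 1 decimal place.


Step 1: mu / r = 3.986e14 / 1.091041e+07 = 36533915.774
Step 2: v = sqrt(36533915.774) = 6044.3 m/s

6044.3


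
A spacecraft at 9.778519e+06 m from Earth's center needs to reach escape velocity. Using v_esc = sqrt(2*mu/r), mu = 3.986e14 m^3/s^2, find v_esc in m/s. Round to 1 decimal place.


Step 1: 2*mu/r = 2 * 3.986e14 / 9.778519e+06 = 81525637.9826
Step 2: v_esc = sqrt(81525637.9826) = 9029.2 m/s

9029.2


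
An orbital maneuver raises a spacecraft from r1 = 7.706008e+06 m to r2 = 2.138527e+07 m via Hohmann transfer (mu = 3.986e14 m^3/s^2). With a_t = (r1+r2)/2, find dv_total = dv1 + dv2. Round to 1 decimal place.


Step 1: Transfer semi-major axis a_t = (7.706008e+06 + 2.138527e+07) / 2 = 1.454564e+07 m
Step 2: v1 (circular at r1) = sqrt(mu/r1) = 7192.07 m/s
Step 3: v_t1 = sqrt(mu*(2/r1 - 1/a_t)) = 8720.57 m/s
Step 4: dv1 = |8720.57 - 7192.07| = 1528.5 m/s
Step 5: v2 (circular at r2) = 4317.29 m/s, v_t2 = 3142.39 m/s
Step 6: dv2 = |4317.29 - 3142.39| = 1174.9 m/s
Step 7: Total delta-v = 1528.5 + 1174.9 = 2703.4 m/s

2703.4


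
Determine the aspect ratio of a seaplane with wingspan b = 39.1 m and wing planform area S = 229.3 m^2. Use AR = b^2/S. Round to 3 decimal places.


Step 1: b^2 = 39.1^2 = 1528.81
Step 2: AR = 1528.81 / 229.3 = 6.667

6.667


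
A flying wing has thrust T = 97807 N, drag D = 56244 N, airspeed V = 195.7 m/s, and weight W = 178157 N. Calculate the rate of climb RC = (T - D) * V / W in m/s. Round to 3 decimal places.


Step 1: Excess thrust = T - D = 97807 - 56244 = 41563 N
Step 2: Excess power = 41563 * 195.7 = 8133879.1 W
Step 3: RC = 8133879.1 / 178157 = 45.656 m/s

45.656


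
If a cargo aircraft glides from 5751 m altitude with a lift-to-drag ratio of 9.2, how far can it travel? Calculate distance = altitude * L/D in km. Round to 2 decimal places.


Step 1: Glide distance = altitude * L/D = 5751 * 9.2 = 52909.2 m
Step 2: Convert to km: 52909.2 / 1000 = 52.91 km

52.91


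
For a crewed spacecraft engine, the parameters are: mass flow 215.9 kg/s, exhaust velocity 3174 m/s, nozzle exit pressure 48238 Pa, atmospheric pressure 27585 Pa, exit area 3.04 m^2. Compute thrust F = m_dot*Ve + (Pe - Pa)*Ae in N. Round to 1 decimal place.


Step 1: Momentum thrust = m_dot * Ve = 215.9 * 3174 = 685266.6 N
Step 2: Pressure thrust = (Pe - Pa) * Ae = (48238 - 27585) * 3.04 = 62785.12 N
Step 3: Total thrust F = 685266.6 + 62785.12 = 748051.7 N

748051.7


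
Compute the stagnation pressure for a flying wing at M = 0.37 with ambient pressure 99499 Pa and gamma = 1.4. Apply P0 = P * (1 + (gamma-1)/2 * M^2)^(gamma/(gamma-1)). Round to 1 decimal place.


Step 1: (gamma-1)/2 * M^2 = 0.2 * 0.1369 = 0.02738
Step 2: 1 + 0.02738 = 1.02738
Step 3: Exponent gamma/(gamma-1) = 3.5
Step 4: P0 = 99499 * 1.02738^3.5 = 109364.8 Pa

109364.8


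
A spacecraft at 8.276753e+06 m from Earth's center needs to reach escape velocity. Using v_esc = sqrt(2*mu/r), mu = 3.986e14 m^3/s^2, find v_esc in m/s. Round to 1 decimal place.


Step 1: 2*mu/r = 2 * 3.986e14 / 8.276753e+06 = 96317964.3032
Step 2: v_esc = sqrt(96317964.3032) = 9814.2 m/s

9814.2


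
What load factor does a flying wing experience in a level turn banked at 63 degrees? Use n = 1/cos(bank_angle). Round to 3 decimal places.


Step 1: Convert 63 degrees to radians = 1.099557
Step 2: cos(63 deg) = 0.45399
Step 3: n = 1 / 0.45399 = 2.203

2.203


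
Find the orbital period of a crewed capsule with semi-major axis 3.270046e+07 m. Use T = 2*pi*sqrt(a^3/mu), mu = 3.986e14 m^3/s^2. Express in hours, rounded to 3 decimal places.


Step 1: a^3 / mu = 3.496726e+22 / 3.986e14 = 8.772518e+07
Step 2: sqrt(8.772518e+07) = 9366.1724 s
Step 3: T = 2*pi * 9366.1724 = 58849.4 s
Step 4: T in hours = 58849.4 / 3600 = 16.347 hours

16.347


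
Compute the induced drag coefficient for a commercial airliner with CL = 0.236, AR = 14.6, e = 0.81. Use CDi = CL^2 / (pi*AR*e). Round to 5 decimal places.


Step 1: CL^2 = 0.236^2 = 0.055696
Step 2: pi * AR * e = 3.14159 * 14.6 * 0.81 = 37.152475
Step 3: CDi = 0.055696 / 37.152475 = 0.00150

0.00150


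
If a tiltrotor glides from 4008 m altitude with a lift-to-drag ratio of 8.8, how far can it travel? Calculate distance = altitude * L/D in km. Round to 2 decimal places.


Step 1: Glide distance = altitude * L/D = 4008 * 8.8 = 35270.4 m
Step 2: Convert to km: 35270.4 / 1000 = 35.27 km

35.27


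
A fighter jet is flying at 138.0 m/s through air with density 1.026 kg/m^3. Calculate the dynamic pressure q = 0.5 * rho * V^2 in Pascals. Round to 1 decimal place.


Step 1: V^2 = 138.0^2 = 19044.0
Step 2: q = 0.5 * 1.026 * 19044.0
Step 3: q = 9769.6 Pa

9769.6


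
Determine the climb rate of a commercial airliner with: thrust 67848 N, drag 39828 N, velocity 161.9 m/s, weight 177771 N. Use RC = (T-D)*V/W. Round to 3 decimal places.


Step 1: Excess thrust = T - D = 67848 - 39828 = 28020 N
Step 2: Excess power = 28020 * 161.9 = 4536438.0 W
Step 3: RC = 4536438.0 / 177771 = 25.518 m/s

25.518


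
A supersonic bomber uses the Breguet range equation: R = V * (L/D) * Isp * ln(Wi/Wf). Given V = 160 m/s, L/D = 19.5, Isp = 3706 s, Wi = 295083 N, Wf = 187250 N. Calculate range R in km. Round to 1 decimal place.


Step 1: Coefficient = V * (L/D) * Isp = 160 * 19.5 * 3706 = 11562720.0 m
Step 2: Wi/Wf = 295083 / 187250 = 1.575877
Step 3: ln(1.575877) = 0.454812
Step 4: R = 11562720.0 * 0.454812 = 5258864.4 m = 5258.9 km

5258.9


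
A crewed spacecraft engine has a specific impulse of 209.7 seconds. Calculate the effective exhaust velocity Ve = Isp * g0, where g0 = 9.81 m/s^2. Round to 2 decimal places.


Step 1: Ve = Isp * g0 = 209.7 * 9.81
Step 2: Ve = 2057.16 m/s

2057.16


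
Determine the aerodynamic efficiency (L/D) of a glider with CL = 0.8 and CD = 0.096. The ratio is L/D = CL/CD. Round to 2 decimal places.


Step 1: L/D = CL / CD = 0.8 / 0.096
Step 2: L/D = 8.33

8.33


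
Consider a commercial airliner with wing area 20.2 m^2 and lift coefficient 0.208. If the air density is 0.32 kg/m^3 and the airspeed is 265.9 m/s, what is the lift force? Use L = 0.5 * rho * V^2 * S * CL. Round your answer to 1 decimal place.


Step 1: Calculate dynamic pressure q = 0.5 * 0.32 * 265.9^2 = 0.5 * 0.32 * 70702.81 = 11312.4496 Pa
Step 2: Multiply by wing area and lift coefficient: L = 11312.4496 * 20.2 * 0.208
Step 3: L = 228511.4819 * 0.208 = 47530.4 N

47530.4


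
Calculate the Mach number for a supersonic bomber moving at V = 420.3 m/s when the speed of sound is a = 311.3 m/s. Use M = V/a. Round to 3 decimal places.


Step 1: M = V / a = 420.3 / 311.3
Step 2: M = 1.350

1.350


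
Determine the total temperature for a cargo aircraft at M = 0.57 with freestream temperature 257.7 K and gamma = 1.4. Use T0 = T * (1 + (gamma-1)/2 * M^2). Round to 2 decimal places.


Step 1: (gamma-1)/2 = 0.2
Step 2: M^2 = 0.3249
Step 3: 1 + 0.2 * 0.3249 = 1.06498
Step 4: T0 = 257.7 * 1.06498 = 274.45 K

274.45


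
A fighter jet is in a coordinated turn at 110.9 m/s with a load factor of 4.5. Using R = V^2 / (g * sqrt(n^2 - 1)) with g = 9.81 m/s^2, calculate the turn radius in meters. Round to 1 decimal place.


Step 1: V^2 = 110.9^2 = 12298.81
Step 2: n^2 - 1 = 4.5^2 - 1 = 19.25
Step 3: sqrt(19.25) = 4.387482
Step 4: R = 12298.81 / (9.81 * 4.387482) = 285.7 m

285.7
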